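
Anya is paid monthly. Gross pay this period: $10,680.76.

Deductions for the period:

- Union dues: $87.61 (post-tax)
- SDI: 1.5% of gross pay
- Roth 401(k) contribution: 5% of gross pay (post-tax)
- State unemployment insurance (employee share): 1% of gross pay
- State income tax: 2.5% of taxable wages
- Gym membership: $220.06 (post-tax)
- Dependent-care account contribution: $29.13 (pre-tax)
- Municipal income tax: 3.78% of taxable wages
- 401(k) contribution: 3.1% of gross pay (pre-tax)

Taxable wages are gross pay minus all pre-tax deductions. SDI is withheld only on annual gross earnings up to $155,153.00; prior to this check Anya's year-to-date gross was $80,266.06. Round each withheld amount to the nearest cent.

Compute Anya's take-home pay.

401(k) contribution: $10,680.76 × 0.031 = $331.10
Dependent-care account contribution: $29.13
Pre-tax total = $331.10 + $29.13 = $360.23
Taxable wages = $10,680.76 − $360.23 = $10,320.53
Municipal income tax: $10,320.53 × 0.0378 = $390.12
State income tax: $10,320.53 × 0.025 = $258.01
SDI: cap not yet reached, full $10,680.76 is subject → $10,680.76 × 0.015 = $160.21
State unemployment insurance (employee share): $10,680.76 × 0.01 = $106.81
Union dues: $87.61
Roth 401(k) contribution: $10,680.76 × 0.05 = $534.04
Gym membership: $220.06
Total deductions = $331.10 + $29.13 + $390.12 + $258.01 + $160.21 + $106.81 + $87.61 + $534.04 + $220.06 = $2,117.09
Net pay = $10,680.76 − $2,117.09 = $8,563.67

$8,563.67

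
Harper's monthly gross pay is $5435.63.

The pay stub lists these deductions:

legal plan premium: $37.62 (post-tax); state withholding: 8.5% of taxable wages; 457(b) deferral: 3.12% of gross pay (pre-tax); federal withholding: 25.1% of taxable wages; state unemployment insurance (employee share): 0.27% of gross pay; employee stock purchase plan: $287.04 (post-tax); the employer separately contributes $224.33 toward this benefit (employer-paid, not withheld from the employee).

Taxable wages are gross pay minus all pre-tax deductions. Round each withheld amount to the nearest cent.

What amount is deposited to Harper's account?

457(b) deferral: $5435.63 × 0.0312 = $169.59
Taxable wages = $5435.63 − $169.59 = $5266.04
State withholding: $5266.04 × 0.085 = $447.61
Federal withholding: $5266.04 × 0.251 = $1321.78
State unemployment insurance (employee share): $5435.63 × 0.0027 = $14.68
Legal plan premium: $37.62
Employee stock purchase plan: $287.04
(Employer's $224.33 toward employee stock purchase plan is not withheld from the employee.)
Total deductions = $169.59 + $447.61 + $1321.78 + $14.68 + $37.62 + $287.04 = $2278.32
Net pay = $5435.63 − $2278.32 = $3157.31

$3157.31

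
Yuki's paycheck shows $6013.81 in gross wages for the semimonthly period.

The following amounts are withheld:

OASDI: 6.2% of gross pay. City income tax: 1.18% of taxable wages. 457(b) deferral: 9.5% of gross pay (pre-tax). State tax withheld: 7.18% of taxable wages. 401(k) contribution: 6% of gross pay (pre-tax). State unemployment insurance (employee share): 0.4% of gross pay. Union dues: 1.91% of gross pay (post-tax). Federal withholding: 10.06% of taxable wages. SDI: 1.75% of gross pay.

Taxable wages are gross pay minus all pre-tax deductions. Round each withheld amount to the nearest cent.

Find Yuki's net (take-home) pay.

$3528.61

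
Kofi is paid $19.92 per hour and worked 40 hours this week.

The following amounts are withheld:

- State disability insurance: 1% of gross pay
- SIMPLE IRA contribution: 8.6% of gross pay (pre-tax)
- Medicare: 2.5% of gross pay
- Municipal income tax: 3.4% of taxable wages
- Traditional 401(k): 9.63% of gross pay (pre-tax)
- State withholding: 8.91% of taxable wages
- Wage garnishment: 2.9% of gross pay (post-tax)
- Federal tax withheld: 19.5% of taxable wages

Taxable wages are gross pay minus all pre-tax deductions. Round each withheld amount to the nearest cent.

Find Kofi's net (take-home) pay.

$393.30

Gross pay: 40 × $19.92 = $796.80
Traditional 401(k): $796.80 × 0.0963 = $76.73
SIMPLE IRA contribution: $796.80 × 0.086 = $68.52
Pre-tax total = $76.73 + $68.52 = $145.25
Taxable wages = $796.80 − $145.25 = $651.55
Municipal income tax: $651.55 × 0.034 = $22.15
State withholding: $651.55 × 0.0891 = $58.05
Federal tax withheld: $651.55 × 0.195 = $127.05
State disability insurance: $796.80 × 0.01 = $7.97
Medicare: $796.80 × 0.025 = $19.92
Wage garnishment: $796.80 × 0.029 = $23.11
Total deductions = $76.73 + $68.52 + $22.15 + $58.05 + $127.05 + $7.97 + $19.92 + $23.11 = $403.50
Net pay = $796.80 − $403.50 = $393.30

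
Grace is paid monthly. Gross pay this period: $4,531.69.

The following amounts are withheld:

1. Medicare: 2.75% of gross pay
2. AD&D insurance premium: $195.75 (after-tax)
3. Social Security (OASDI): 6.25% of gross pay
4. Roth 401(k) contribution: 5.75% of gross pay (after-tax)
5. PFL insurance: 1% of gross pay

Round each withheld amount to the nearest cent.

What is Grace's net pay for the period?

$3,622.20

PFL insurance: $4,531.69 × 0.01 = $45.32
Medicare: $4,531.69 × 0.0275 = $124.62
Social Security (OASDI): $4,531.69 × 0.0625 = $283.23
Roth 401(k) contribution: $4,531.69 × 0.0575 = $260.57
AD&D insurance premium: $195.75
Total deductions = $45.32 + $124.62 + $283.23 + $260.57 + $195.75 = $909.49
Net pay = $4,531.69 − $909.49 = $3,622.20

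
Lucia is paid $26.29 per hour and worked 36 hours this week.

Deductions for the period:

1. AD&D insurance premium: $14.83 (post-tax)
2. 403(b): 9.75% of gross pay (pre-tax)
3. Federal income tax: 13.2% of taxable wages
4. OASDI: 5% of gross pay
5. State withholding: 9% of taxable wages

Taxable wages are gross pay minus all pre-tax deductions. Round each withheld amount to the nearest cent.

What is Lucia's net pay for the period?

$602.39

Gross pay: 36 × $26.29 = $946.44
403(b): $946.44 × 0.0975 = $92.28
Taxable wages = $946.44 − $92.28 = $854.16
State withholding: $854.16 × 0.09 = $76.87
Federal income tax: $854.16 × 0.132 = $112.75
OASDI: $946.44 × 0.05 = $47.32
AD&D insurance premium: $14.83
Total deductions = $92.28 + $76.87 + $112.75 + $47.32 + $14.83 = $344.05
Net pay = $946.44 − $344.05 = $602.39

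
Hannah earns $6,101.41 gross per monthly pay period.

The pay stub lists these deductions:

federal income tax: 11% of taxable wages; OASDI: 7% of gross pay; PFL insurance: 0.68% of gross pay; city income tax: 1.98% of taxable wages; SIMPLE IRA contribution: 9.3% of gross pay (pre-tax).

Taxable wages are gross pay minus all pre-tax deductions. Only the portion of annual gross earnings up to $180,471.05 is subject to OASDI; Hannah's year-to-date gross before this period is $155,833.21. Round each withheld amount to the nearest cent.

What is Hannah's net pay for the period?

$4,347.08

SIMPLE IRA contribution: $6,101.41 × 0.093 = $567.43
Taxable wages = $6,101.41 − $567.43 = $5,533.98
City income tax: $5,533.98 × 0.0198 = $109.57
Federal income tax: $5,533.98 × 0.11 = $608.74
PFL insurance: $6,101.41 × 0.0068 = $41.49
OASDI: cap not yet reached, full $6,101.41 is subject → $6,101.41 × 0.07 = $427.10
Total deductions = $567.43 + $109.57 + $608.74 + $41.49 + $427.10 = $1,754.33
Net pay = $6,101.41 − $1,754.33 = $4,347.08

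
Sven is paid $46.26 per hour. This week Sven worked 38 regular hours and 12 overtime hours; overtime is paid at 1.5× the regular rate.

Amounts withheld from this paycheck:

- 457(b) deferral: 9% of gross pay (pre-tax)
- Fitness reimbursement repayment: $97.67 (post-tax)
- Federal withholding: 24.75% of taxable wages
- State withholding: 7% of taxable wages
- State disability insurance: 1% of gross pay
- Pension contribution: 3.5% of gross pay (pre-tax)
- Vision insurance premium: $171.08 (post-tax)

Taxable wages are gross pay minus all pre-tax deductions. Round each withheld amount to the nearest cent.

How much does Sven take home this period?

Regular pay: 38 × $46.26 = $1757.88
Overtime pay: 12 × $46.26 × 1.5 = $832.68
Gross pay = $1757.88 + $832.68 = $2590.56
457(b) deferral: $2590.56 × 0.09 = $233.15
Pension contribution: $2590.56 × 0.035 = $90.67
Pre-tax total = $233.15 + $90.67 = $323.82
Taxable wages = $2590.56 − $323.82 = $2266.74
Federal withholding: $2266.74 × 0.2475 = $561.02
State withholding: $2266.74 × 0.07 = $158.67
State disability insurance: $2590.56 × 0.01 = $25.91
Fitness reimbursement repayment: $97.67
Vision insurance premium: $171.08
Total deductions = $233.15 + $90.67 + $561.02 + $158.67 + $25.91 + $97.67 + $171.08 = $1338.17
Net pay = $2590.56 − $1338.17 = $1252.39

$1252.39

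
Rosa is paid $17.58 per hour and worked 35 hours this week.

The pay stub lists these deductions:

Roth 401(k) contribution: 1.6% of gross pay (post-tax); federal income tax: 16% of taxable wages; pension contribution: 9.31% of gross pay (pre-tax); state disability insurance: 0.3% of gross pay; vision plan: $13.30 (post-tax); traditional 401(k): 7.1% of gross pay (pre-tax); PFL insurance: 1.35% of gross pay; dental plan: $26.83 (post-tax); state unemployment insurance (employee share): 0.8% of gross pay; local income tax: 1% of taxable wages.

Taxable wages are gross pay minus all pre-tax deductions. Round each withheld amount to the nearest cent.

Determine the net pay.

$361.85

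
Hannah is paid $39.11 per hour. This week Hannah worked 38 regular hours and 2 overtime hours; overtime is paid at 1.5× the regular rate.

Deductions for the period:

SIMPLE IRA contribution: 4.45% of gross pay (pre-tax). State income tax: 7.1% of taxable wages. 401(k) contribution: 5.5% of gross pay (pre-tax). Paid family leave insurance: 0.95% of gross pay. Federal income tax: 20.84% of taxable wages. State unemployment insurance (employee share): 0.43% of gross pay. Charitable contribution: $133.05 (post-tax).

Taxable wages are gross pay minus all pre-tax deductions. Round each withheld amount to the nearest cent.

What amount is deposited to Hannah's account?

Regular pay: 38 × $39.11 = $1486.18
Overtime pay: 2 × $39.11 × 1.5 = $117.33
Gross pay = $1486.18 + $117.33 = $1603.51
SIMPLE IRA contribution: $1603.51 × 0.0445 = $71.36
401(k) contribution: $1603.51 × 0.055 = $88.19
Pre-tax total = $71.36 + $88.19 = $159.55
Taxable wages = $1603.51 − $159.55 = $1443.96
State income tax: $1443.96 × 0.071 = $102.52
Federal income tax: $1443.96 × 0.2084 = $300.92
Paid family leave insurance: $1603.51 × 0.0095 = $15.23
State unemployment insurance (employee share): $1603.51 × 0.0043 = $6.90
Charitable contribution: $133.05
Total deductions = $71.36 + $88.19 + $102.52 + $300.92 + $15.23 + $6.90 + $133.05 = $718.17
Net pay = $1603.51 − $718.17 = $885.34

$885.34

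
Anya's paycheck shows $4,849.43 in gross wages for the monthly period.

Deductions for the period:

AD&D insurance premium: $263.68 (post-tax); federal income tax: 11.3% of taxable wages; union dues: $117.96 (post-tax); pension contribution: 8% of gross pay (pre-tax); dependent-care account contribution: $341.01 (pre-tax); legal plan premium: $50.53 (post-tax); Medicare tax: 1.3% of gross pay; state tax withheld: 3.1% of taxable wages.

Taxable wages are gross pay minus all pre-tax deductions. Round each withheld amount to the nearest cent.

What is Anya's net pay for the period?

Pension contribution: $4,849.43 × 0.08 = $387.95
Dependent-care account contribution: $341.01
Pre-tax total = $387.95 + $341.01 = $728.96
Taxable wages = $4,849.43 − $728.96 = $4,120.47
State tax withheld: $4,120.47 × 0.031 = $127.73
Federal income tax: $4,120.47 × 0.113 = $465.61
Medicare tax: $4,849.43 × 0.013 = $63.04
Union dues: $117.96
AD&D insurance premium: $263.68
Legal plan premium: $50.53
Total deductions = $387.95 + $341.01 + $127.73 + $465.61 + $63.04 + $117.96 + $263.68 + $50.53 = $1,817.51
Net pay = $4,849.43 − $1,817.51 = $3,031.92

$3,031.92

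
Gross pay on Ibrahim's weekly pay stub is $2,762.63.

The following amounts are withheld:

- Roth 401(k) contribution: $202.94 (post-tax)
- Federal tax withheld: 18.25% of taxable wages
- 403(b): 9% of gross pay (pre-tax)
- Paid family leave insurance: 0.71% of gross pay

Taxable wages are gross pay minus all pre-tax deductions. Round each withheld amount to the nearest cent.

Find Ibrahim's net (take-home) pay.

$1,832.64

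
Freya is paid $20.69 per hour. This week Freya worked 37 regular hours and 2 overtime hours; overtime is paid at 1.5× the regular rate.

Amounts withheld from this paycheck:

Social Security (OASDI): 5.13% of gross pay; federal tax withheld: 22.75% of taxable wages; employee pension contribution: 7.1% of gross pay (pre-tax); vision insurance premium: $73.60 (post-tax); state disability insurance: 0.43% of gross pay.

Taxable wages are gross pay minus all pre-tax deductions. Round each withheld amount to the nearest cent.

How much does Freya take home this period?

Regular pay: 37 × $20.69 = $765.53
Overtime pay: 2 × $20.69 × 1.5 = $62.07
Gross pay = $765.53 + $62.07 = $827.60
Employee pension contribution: $827.60 × 0.071 = $58.76
Taxable wages = $827.60 − $58.76 = $768.84
Federal tax withheld: $768.84 × 0.2275 = $174.91
State disability insurance: $827.60 × 0.0043 = $3.56
Social Security (OASDI): $827.60 × 0.0513 = $42.46
Vision insurance premium: $73.60
Total deductions = $58.76 + $174.91 + $3.56 + $42.46 + $73.60 = $353.29
Net pay = $827.60 − $353.29 = $474.31

$474.31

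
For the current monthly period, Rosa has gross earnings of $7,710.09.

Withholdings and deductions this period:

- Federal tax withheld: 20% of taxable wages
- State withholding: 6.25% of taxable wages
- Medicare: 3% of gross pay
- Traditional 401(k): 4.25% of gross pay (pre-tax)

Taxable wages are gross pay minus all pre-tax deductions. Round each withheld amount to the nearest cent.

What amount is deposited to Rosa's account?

$5,213.23

Traditional 401(k): $7,710.09 × 0.0425 = $327.68
Taxable wages = $7,710.09 − $327.68 = $7,382.41
State withholding: $7,382.41 × 0.0625 = $461.40
Federal tax withheld: $7,382.41 × 0.2 = $1,476.48
Medicare: $7,710.09 × 0.03 = $231.30
Total deductions = $327.68 + $461.40 + $1,476.48 + $231.30 = $2,496.86
Net pay = $7,710.09 − $2,496.86 = $5,213.23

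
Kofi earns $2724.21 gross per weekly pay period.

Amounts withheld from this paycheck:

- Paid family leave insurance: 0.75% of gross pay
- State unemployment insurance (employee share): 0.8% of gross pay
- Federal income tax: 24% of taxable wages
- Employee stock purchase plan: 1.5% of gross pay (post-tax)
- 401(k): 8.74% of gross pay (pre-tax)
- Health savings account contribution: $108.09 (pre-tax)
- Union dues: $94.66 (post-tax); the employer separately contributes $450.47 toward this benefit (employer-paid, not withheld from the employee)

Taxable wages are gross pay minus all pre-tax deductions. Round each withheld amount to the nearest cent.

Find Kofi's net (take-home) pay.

$1629.56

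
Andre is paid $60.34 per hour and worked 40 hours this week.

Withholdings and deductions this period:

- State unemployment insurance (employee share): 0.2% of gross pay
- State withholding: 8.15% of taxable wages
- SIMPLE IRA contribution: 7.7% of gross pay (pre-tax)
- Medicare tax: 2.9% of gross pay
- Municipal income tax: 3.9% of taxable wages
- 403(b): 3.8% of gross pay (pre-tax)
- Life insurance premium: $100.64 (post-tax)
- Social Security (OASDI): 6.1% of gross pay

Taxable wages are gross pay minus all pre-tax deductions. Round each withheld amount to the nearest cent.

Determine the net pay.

$1555.94

Gross pay: 40 × $60.34 = $2413.60
SIMPLE IRA contribution: $2413.60 × 0.077 = $185.85
403(b): $2413.60 × 0.038 = $91.72
Pre-tax total = $185.85 + $91.72 = $277.57
Taxable wages = $2413.60 − $277.57 = $2136.03
Municipal income tax: $2136.03 × 0.039 = $83.31
State withholding: $2136.03 × 0.0815 = $174.09
State unemployment insurance (employee share): $2413.60 × 0.002 = $4.83
Medicare tax: $2413.60 × 0.029 = $69.99
Social Security (OASDI): $2413.60 × 0.061 = $147.23
Life insurance premium: $100.64
Total deductions = $185.85 + $91.72 + $83.31 + $174.09 + $4.83 + $69.99 + $147.23 + $100.64 = $857.66
Net pay = $2413.60 − $857.66 = $1555.94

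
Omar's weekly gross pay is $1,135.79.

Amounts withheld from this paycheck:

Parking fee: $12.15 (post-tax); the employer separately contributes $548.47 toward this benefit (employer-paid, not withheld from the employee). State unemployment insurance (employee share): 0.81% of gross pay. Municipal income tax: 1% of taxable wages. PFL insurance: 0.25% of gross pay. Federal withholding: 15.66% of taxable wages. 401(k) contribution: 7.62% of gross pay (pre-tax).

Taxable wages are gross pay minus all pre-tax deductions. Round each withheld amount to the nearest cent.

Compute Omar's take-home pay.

$850.25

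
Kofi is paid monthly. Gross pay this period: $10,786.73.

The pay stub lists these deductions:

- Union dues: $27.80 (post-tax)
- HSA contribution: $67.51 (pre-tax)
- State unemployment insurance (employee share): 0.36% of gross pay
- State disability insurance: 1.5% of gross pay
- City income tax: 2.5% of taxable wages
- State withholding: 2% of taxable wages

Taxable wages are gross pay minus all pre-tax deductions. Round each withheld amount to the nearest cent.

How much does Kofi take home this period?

$10,008.43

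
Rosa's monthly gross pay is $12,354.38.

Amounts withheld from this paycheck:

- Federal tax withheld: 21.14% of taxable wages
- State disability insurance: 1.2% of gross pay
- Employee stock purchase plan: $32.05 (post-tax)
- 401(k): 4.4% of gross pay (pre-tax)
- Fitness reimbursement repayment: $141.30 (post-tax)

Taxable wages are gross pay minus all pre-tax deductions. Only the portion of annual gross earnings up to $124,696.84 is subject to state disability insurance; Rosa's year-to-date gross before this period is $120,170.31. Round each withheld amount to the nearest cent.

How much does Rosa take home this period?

$9,086.32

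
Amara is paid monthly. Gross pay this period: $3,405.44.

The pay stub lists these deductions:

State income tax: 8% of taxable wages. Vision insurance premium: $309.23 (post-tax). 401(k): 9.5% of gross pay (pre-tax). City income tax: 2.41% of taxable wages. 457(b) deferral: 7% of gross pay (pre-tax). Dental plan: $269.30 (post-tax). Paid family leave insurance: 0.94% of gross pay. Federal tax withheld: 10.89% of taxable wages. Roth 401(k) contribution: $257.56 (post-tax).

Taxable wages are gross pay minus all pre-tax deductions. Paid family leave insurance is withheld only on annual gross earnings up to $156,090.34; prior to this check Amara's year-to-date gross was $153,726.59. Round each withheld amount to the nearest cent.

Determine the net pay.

$1,379.56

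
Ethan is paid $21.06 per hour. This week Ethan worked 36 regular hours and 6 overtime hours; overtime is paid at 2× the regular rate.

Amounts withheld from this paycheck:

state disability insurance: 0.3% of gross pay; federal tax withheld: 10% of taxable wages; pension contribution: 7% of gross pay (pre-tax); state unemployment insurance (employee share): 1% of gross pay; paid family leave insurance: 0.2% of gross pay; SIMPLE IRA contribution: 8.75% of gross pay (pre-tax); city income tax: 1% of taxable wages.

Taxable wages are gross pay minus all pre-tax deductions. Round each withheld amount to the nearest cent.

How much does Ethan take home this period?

Regular pay: 36 × $21.06 = $758.16
Overtime pay: 6 × $21.06 × 2 = $252.72
Gross pay = $758.16 + $252.72 = $1,010.88
Pension contribution: $1,010.88 × 0.07 = $70.76
SIMPLE IRA contribution: $1,010.88 × 0.0875 = $88.45
Pre-tax total = $70.76 + $88.45 = $159.21
Taxable wages = $1,010.88 − $159.21 = $851.67
City income tax: $851.67 × 0.01 = $8.52
Federal tax withheld: $851.67 × 0.1 = $85.17
Paid family leave insurance: $1,010.88 × 0.002 = $2.02
State disability insurance: $1,010.88 × 0.003 = $3.03
State unemployment insurance (employee share): $1,010.88 × 0.01 = $10.11
Total deductions = $70.76 + $88.45 + $8.52 + $85.17 + $2.02 + $3.03 + $10.11 = $268.06
Net pay = $1,010.88 − $268.06 = $742.82

$742.82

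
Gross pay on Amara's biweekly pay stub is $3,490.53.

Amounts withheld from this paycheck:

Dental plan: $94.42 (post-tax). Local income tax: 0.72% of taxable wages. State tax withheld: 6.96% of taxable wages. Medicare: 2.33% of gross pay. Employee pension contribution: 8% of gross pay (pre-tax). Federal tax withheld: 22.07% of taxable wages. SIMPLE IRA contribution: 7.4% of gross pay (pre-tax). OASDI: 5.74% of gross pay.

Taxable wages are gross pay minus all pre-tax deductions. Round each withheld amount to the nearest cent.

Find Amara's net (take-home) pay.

Employee pension contribution: $3,490.53 × 0.08 = $279.24
SIMPLE IRA contribution: $3,490.53 × 0.074 = $258.30
Pre-tax total = $279.24 + $258.30 = $537.54
Taxable wages = $3,490.53 − $537.54 = $2,952.99
Federal tax withheld: $2,952.99 × 0.2207 = $651.72
Local income tax: $2,952.99 × 0.0072 = $21.26
State tax withheld: $2,952.99 × 0.0696 = $205.53
OASDI: $3,490.53 × 0.0574 = $200.36
Medicare: $3,490.53 × 0.0233 = $81.33
Dental plan: $94.42
Total deductions = $279.24 + $258.30 + $651.72 + $21.26 + $205.53 + $200.36 + $81.33 + $94.42 = $1,792.16
Net pay = $3,490.53 − $1,792.16 = $1,698.37

$1,698.37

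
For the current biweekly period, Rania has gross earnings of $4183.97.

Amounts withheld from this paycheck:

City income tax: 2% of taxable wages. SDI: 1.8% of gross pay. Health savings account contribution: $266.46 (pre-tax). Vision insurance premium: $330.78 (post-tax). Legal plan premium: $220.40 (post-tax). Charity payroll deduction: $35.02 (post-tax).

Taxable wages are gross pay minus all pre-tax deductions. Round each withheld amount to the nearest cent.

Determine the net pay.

$3177.65

Health savings account contribution: $266.46
Taxable wages = $4183.97 − $266.46 = $3917.51
City income tax: $3917.51 × 0.02 = $78.35
SDI: $4183.97 × 0.018 = $75.31
Charity payroll deduction: $35.02
Vision insurance premium: $330.78
Legal plan premium: $220.40
Total deductions = $266.46 + $78.35 + $75.31 + $35.02 + $330.78 + $220.40 = $1006.32
Net pay = $4183.97 − $1006.32 = $3177.65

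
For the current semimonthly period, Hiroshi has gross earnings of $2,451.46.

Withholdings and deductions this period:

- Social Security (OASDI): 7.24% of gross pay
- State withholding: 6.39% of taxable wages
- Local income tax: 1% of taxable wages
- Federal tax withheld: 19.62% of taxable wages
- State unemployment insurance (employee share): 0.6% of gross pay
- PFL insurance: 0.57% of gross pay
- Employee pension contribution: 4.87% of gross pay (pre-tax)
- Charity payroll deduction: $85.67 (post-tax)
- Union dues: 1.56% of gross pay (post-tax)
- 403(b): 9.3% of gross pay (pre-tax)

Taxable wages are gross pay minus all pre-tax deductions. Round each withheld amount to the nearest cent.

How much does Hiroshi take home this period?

$1,205.69

Employee pension contribution: $2,451.46 × 0.0487 = $119.39
403(b): $2,451.46 × 0.093 = $227.99
Pre-tax total = $119.39 + $227.99 = $347.38
Taxable wages = $2,451.46 − $347.38 = $2,104.08
Local income tax: $2,104.08 × 0.01 = $21.04
Federal tax withheld: $2,104.08 × 0.1962 = $412.82
State withholding: $2,104.08 × 0.0639 = $134.45
Social Security (OASDI): $2,451.46 × 0.0724 = $177.49
PFL insurance: $2,451.46 × 0.0057 = $13.97
State unemployment insurance (employee share): $2,451.46 × 0.006 = $14.71
Charity payroll deduction: $85.67
Union dues: $2,451.46 × 0.0156 = $38.24
Total deductions = $119.39 + $227.99 + $21.04 + $412.82 + $134.45 + $177.49 + $13.97 + $14.71 + $85.67 + $38.24 = $1,245.77
Net pay = $2,451.46 − $1,245.77 = $1,205.69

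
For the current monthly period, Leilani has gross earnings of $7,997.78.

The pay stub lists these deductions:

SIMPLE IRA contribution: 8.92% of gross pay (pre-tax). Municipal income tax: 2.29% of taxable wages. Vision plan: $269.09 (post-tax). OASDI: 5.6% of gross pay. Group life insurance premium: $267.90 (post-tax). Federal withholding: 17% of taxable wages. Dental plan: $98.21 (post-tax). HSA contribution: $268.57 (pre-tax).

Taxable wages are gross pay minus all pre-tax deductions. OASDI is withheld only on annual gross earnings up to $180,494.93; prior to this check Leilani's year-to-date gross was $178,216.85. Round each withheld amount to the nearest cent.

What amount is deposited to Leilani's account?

SIMPLE IRA contribution: $7,997.78 × 0.0892 = $713.40
HSA contribution: $268.57
Pre-tax total = $713.40 + $268.57 = $981.97
Taxable wages = $7,997.78 − $981.97 = $7,015.81
Federal withholding: $7,015.81 × 0.17 = $1,192.69
Municipal income tax: $7,015.81 × 0.0229 = $160.66
OASDI: only $180,494.93 − $178,216.85 = $2,278.08 of this check is subject → $2,278.08 × 0.056 = $127.57
Dental plan: $98.21
Group life insurance premium: $267.90
Vision plan: $269.09
Total deductions = $713.40 + $268.57 + $1,192.69 + $160.66 + $127.57 + $98.21 + $267.90 + $269.09 = $3,098.09
Net pay = $7,997.78 − $3,098.09 = $4,899.69

$4,899.69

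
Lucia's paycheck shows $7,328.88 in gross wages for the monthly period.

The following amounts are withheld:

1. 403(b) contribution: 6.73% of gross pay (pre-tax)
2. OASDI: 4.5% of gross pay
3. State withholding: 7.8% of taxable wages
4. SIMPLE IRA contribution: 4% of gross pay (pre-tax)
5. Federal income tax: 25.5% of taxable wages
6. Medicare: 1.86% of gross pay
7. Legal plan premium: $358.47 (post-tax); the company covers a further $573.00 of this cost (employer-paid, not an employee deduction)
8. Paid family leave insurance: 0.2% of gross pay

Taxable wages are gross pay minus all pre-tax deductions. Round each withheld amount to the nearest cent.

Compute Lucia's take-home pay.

$3,524.60

403(b) contribution: $7,328.88 × 0.0673 = $493.23
SIMPLE IRA contribution: $7,328.88 × 0.04 = $293.16
Pre-tax total = $493.23 + $293.16 = $786.39
Taxable wages = $7,328.88 − $786.39 = $6,542.49
State withholding: $6,542.49 × 0.078 = $510.31
Federal income tax: $6,542.49 × 0.255 = $1,668.33
Medicare: $7,328.88 × 0.0186 = $136.32
Paid family leave insurance: $7,328.88 × 0.002 = $14.66
OASDI: $7,328.88 × 0.045 = $329.80
Legal plan premium: $358.47
(Employer's $573.00 toward legal plan premium is not withheld from the employee.)
Total deductions = $493.23 + $293.16 + $510.31 + $1,668.33 + $136.32 + $14.66 + $329.80 + $358.47 = $3,804.28
Net pay = $7,328.88 − $3,804.28 = $3,524.60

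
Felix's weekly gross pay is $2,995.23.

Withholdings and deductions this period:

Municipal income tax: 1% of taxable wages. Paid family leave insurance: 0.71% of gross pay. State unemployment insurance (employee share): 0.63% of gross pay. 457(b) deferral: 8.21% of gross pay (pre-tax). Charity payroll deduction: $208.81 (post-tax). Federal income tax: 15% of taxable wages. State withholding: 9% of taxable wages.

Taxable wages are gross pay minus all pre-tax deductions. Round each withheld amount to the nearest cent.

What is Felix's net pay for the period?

457(b) deferral: $2,995.23 × 0.0821 = $245.91
Taxable wages = $2,995.23 − $245.91 = $2,749.32
Municipal income tax: $2,749.32 × 0.01 = $27.49
Federal income tax: $2,749.32 × 0.15 = $412.40
State withholding: $2,749.32 × 0.09 = $247.44
State unemployment insurance (employee share): $2,995.23 × 0.0063 = $18.87
Paid family leave insurance: $2,995.23 × 0.0071 = $21.27
Charity payroll deduction: $208.81
Total deductions = $245.91 + $27.49 + $412.40 + $247.44 + $18.87 + $21.27 + $208.81 = $1,182.19
Net pay = $2,995.23 − $1,182.19 = $1,813.04

$1,813.04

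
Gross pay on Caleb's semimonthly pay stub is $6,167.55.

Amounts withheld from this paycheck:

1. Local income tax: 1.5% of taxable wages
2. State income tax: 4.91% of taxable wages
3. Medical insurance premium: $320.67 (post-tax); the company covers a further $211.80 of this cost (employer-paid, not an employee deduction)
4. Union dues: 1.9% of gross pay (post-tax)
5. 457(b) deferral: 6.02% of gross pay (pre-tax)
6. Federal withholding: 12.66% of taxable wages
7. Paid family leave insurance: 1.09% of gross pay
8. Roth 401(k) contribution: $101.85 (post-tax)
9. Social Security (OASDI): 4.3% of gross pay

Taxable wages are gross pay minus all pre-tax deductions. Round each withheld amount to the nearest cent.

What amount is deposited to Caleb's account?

457(b) deferral: $6,167.55 × 0.0602 = $371.29
Taxable wages = $6,167.55 − $371.29 = $5,796.26
State income tax: $5,796.26 × 0.0491 = $284.60
Local income tax: $5,796.26 × 0.015 = $86.94
Federal withholding: $5,796.26 × 0.1266 = $733.81
Social Security (OASDI): $6,167.55 × 0.043 = $265.20
Paid family leave insurance: $6,167.55 × 0.0109 = $67.23
Medical insurance premium: $320.67
Union dues: $6,167.55 × 0.019 = $117.18
Roth 401(k) contribution: $101.85
(Employer's $211.80 toward medical insurance premium is not withheld from the employee.)
Total deductions = $371.29 + $284.60 + $86.94 + $733.81 + $265.20 + $67.23 + $320.67 + $117.18 + $101.85 = $2,348.77
Net pay = $6,167.55 − $2,348.77 = $3,818.78

$3,818.78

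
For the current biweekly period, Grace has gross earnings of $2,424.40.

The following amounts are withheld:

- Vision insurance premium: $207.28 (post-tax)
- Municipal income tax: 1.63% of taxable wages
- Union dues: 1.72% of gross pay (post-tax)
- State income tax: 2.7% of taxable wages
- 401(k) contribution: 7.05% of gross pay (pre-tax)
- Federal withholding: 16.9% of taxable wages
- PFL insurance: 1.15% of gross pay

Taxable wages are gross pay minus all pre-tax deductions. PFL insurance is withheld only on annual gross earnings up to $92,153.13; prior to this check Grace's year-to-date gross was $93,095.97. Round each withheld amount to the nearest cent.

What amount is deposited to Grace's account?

$1,526.09

401(k) contribution: $2,424.40 × 0.0705 = $170.92
Taxable wages = $2,424.40 − $170.92 = $2,253.48
Municipal income tax: $2,253.48 × 0.0163 = $36.73
Federal withholding: $2,253.48 × 0.169 = $380.84
State income tax: $2,253.48 × 0.027 = $60.84
PFL insurance: annual cap $92,153.13 already reached (YTD $93,095.97), so $0.00
Vision insurance premium: $207.28
Union dues: $2,424.40 × 0.0172 = $41.70
Total deductions = $170.92 + $36.73 + $380.84 + $60.84 + $0.00 + $207.28 + $41.70 = $898.31
Net pay = $2,424.40 − $898.31 = $1,526.09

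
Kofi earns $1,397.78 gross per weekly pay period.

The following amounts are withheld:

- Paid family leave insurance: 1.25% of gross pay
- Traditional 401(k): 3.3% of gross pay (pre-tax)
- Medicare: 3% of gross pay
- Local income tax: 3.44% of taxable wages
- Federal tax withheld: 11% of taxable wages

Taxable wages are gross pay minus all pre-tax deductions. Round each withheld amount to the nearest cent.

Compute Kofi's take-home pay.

Traditional 401(k): $1,397.78 × 0.033 = $46.13
Taxable wages = $1,397.78 − $46.13 = $1,351.65
Local income tax: $1,351.65 × 0.0344 = $46.50
Federal tax withheld: $1,351.65 × 0.11 = $148.68
Paid family leave insurance: $1,397.78 × 0.0125 = $17.47
Medicare: $1,397.78 × 0.03 = $41.93
Total deductions = $46.13 + $46.50 + $148.68 + $17.47 + $41.93 = $300.71
Net pay = $1,397.78 − $300.71 = $1,097.07

$1,097.07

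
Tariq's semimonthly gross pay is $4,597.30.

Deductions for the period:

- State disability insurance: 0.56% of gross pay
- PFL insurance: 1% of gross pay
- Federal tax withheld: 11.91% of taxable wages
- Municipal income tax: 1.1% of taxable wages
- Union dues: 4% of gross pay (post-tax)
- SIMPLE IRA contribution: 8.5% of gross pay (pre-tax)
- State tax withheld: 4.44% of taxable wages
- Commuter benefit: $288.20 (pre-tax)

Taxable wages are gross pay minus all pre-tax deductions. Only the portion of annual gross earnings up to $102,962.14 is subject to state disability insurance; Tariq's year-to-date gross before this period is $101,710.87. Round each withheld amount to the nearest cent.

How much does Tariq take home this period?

SIMPLE IRA contribution: $4,597.30 × 0.085 = $390.77
Commuter benefit: $288.20
Pre-tax total = $390.77 + $288.20 = $678.97
Taxable wages = $4,597.30 − $678.97 = $3,918.33
Federal tax withheld: $3,918.33 × 0.1191 = $466.67
Municipal income tax: $3,918.33 × 0.011 = $43.10
State tax withheld: $3,918.33 × 0.0444 = $173.97
PFL insurance: $4,597.30 × 0.01 = $45.97
State disability insurance: only $102,962.14 − $101,710.87 = $1,251.27 of this check is subject → $1,251.27 × 0.0056 = $7.01
Union dues: $4,597.30 × 0.04 = $183.89
Total deductions = $390.77 + $288.20 + $466.67 + $43.10 + $173.97 + $45.97 + $7.01 + $183.89 = $1,599.58
Net pay = $4,597.30 − $1,599.58 = $2,997.72

$2,997.72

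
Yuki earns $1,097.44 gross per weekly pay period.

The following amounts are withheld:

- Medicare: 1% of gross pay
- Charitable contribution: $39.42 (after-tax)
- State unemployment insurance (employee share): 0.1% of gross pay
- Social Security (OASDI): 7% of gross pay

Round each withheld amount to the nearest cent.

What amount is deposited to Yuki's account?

$969.13

Social Security (OASDI): $1,097.44 × 0.07 = $76.82
State unemployment insurance (employee share): $1,097.44 × 0.001 = $1.10
Medicare: $1,097.44 × 0.01 = $10.97
Charitable contribution: $39.42
Total deductions = $76.82 + $1.10 + $10.97 + $39.42 = $128.31
Net pay = $1,097.44 − $128.31 = $969.13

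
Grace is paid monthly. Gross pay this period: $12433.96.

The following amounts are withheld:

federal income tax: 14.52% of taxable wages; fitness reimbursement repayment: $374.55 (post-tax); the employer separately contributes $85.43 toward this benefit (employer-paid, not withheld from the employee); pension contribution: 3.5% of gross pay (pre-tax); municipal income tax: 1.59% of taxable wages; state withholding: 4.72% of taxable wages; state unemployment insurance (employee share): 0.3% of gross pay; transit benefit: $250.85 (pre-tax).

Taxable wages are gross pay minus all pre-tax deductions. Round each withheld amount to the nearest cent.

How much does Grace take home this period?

Pension contribution: $12433.96 × 0.035 = $435.19
Transit benefit: $250.85
Pre-tax total = $435.19 + $250.85 = $686.04
Taxable wages = $12433.96 − $686.04 = $11747.92
Municipal income tax: $11747.92 × 0.0159 = $186.79
Federal income tax: $11747.92 × 0.1452 = $1705.80
State withholding: $11747.92 × 0.0472 = $554.50
State unemployment insurance (employee share): $12433.96 × 0.003 = $37.30
Fitness reimbursement repayment: $374.55
(Employer's $85.43 toward fitness reimbursement repayment is not withheld from the employee.)
Total deductions = $435.19 + $250.85 + $186.79 + $1705.80 + $554.50 + $37.30 + $374.55 = $3544.98
Net pay = $12433.96 − $3544.98 = $8888.98

$8888.98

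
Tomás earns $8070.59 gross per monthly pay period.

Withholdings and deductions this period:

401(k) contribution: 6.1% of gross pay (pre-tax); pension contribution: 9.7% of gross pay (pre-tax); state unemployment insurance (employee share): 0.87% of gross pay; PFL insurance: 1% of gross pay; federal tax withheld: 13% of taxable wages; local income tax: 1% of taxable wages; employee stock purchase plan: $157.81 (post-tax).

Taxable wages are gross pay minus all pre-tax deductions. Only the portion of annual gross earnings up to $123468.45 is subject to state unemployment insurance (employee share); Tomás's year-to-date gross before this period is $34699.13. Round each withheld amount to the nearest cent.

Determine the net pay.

$5535.34

Pension contribution: $8070.59 × 0.097 = $782.85
401(k) contribution: $8070.59 × 0.061 = $492.31
Pre-tax total = $782.85 + $492.31 = $1275.16
Taxable wages = $8070.59 − $1275.16 = $6795.43
Local income tax: $6795.43 × 0.01 = $67.95
Federal tax withheld: $6795.43 × 0.13 = $883.41
State unemployment insurance (employee share): cap not yet reached, full $8070.59 is subject → $8070.59 × 0.0087 = $70.21
PFL insurance: $8070.59 × 0.01 = $80.71
Employee stock purchase plan: $157.81
Total deductions = $782.85 + $492.31 + $67.95 + $883.41 + $70.21 + $80.71 + $157.81 = $2535.25
Net pay = $8070.59 − $2535.25 = $5535.34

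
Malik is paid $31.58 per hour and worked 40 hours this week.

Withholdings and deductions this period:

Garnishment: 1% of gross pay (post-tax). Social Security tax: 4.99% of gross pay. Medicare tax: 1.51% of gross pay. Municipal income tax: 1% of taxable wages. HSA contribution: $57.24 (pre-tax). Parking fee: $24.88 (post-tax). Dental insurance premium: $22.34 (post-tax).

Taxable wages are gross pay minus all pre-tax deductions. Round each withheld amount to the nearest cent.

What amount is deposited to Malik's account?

Gross pay: 40 × $31.58 = $1,263.20
HSA contribution: $57.24
Taxable wages = $1,263.20 − $57.24 = $1,205.96
Municipal income tax: $1,205.96 × 0.01 = $12.06
Medicare tax: $1,263.20 × 0.0151 = $19.07
Social Security tax: $1,263.20 × 0.0499 = $63.03
Parking fee: $24.88
Garnishment: $1,263.20 × 0.01 = $12.63
Dental insurance premium: $22.34
Total deductions = $57.24 + $12.06 + $19.07 + $63.03 + $24.88 + $12.63 + $22.34 = $211.25
Net pay = $1,263.20 − $211.25 = $1,051.95

$1,051.95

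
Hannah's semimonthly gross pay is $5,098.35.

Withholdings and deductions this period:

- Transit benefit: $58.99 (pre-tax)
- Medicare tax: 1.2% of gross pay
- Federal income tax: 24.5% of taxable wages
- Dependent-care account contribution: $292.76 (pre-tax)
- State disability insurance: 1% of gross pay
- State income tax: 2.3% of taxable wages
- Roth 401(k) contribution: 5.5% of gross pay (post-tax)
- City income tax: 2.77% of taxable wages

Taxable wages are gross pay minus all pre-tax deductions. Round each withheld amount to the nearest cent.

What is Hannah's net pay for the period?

Transit benefit: $58.99
Dependent-care account contribution: $292.76
Pre-tax total = $58.99 + $292.76 = $351.75
Taxable wages = $5,098.35 − $351.75 = $4,746.60
Federal income tax: $4,746.60 × 0.245 = $1,162.92
State income tax: $4,746.60 × 0.023 = $109.17
City income tax: $4,746.60 × 0.0277 = $131.48
State disability insurance: $5,098.35 × 0.01 = $50.98
Medicare tax: $5,098.35 × 0.012 = $61.18
Roth 401(k) contribution: $5,098.35 × 0.055 = $280.41
Total deductions = $58.99 + $292.76 + $1,162.92 + $109.17 + $131.48 + $50.98 + $61.18 + $280.41 = $2,147.89
Net pay = $5,098.35 − $2,147.89 = $2,950.46

$2,950.46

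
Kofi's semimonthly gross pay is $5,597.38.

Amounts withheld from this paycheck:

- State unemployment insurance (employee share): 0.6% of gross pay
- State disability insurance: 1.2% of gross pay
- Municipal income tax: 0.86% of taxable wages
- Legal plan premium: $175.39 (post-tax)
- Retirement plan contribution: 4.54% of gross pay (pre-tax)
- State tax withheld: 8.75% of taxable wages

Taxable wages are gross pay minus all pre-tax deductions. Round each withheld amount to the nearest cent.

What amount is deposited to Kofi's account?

$4,553.63

Retirement plan contribution: $5,597.38 × 0.0454 = $254.12
Taxable wages = $5,597.38 − $254.12 = $5,343.26
Municipal income tax: $5,343.26 × 0.0086 = $45.95
State tax withheld: $5,343.26 × 0.0875 = $467.54
State unemployment insurance (employee share): $5,597.38 × 0.006 = $33.58
State disability insurance: $5,597.38 × 0.012 = $67.17
Legal plan premium: $175.39
Total deductions = $254.12 + $45.95 + $467.54 + $33.58 + $67.17 + $175.39 = $1,043.75
Net pay = $5,597.38 − $1,043.75 = $4,553.63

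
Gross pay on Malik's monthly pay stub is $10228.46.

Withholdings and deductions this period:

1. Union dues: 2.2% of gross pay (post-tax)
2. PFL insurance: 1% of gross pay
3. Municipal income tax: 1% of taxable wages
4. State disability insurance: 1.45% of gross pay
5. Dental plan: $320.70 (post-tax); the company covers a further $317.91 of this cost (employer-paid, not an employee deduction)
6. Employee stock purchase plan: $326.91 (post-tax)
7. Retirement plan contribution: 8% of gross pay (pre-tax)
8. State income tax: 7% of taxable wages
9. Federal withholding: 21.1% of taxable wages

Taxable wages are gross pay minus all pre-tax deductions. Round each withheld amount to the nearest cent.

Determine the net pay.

$5548.59

Retirement plan contribution: $10228.46 × 0.08 = $818.28
Taxable wages = $10228.46 − $818.28 = $9410.18
Municipal income tax: $9410.18 × 0.01 = $94.10
State income tax: $9410.18 × 0.07 = $658.71
Federal withholding: $9410.18 × 0.211 = $1985.55
State disability insurance: $10228.46 × 0.0145 = $148.31
PFL insurance: $10228.46 × 0.01 = $102.28
Employee stock purchase plan: $326.91
Dental plan: $320.70
Union dues: $10228.46 × 0.022 = $225.03
(Employer's $317.91 toward dental plan is not withheld from the employee.)
Total deductions = $818.28 + $94.10 + $658.71 + $1985.55 + $148.31 + $102.28 + $326.91 + $320.70 + $225.03 = $4679.87
Net pay = $10228.46 − $4679.87 = $5548.59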